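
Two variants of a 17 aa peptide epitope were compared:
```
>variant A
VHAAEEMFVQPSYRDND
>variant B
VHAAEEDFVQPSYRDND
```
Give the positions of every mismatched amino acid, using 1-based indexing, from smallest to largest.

Differences at position 7 (M→D).

7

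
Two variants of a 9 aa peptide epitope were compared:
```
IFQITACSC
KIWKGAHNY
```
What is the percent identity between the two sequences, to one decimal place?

8 positions differ (1, 2, 3, 4, 5, 7, 8, 9), so 1 of 9 match: 1/9 = 11.11%.

11.1%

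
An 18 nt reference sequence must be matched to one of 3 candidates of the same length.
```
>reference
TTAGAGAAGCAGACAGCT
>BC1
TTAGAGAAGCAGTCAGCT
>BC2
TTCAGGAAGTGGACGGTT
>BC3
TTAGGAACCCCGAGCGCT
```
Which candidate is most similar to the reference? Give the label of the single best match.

BC1

Hamming distances to reference — BC1: 1; BC2: 7; BC3: 7.
Smallest is BC1 with 1 mismatch.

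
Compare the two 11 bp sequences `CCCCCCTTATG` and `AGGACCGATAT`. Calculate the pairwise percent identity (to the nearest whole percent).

9 positions differ (1, 2, 3, 4, 7, 8, 9, 10, 11), so 2 of 11 match: 2/11 = 18.18%.

18%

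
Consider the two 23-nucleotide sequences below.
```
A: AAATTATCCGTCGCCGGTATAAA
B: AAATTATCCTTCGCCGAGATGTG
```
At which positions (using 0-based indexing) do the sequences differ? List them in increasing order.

9, 16, 17, 20, 21, 22

Differences at position 9 (G→T), position 16 (G→A), position 17 (T→G), position 20 (A→G), position 21 (A→T), position 22 (A→G).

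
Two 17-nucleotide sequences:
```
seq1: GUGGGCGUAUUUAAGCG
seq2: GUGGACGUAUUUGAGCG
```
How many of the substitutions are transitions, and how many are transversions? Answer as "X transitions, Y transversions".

2 transitions, 0 transversions

Mismatches (1-based):
base 5: G→A (purine→purine, transition)
base 13: A→G (purine→purine, transition)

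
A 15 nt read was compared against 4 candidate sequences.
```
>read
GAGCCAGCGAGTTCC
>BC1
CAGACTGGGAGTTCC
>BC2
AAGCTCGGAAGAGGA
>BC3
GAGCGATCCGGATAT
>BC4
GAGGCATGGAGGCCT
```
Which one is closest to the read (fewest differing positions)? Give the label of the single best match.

BC1 differs at 4 positions; BC2 differs at 9 positions; BC3 differs at 7 positions; BC4 differs at 6 positions. The closest is BC1.

BC1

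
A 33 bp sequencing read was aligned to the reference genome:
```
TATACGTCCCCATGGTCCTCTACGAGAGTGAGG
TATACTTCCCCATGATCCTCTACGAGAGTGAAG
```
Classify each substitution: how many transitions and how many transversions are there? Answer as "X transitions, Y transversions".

Transitions (purine↔purine or pyrimidine↔pyrimidine): 15 G→A, 32 G→A.
Transversions (purine↔pyrimidine): 6 G→T.

2 transitions, 1 transversion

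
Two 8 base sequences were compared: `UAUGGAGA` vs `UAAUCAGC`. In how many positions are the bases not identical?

4

Comparing position by position, 4 positions differ: 3 (U/A), 4 (G/U), 5 (G/C), 8 (A/C).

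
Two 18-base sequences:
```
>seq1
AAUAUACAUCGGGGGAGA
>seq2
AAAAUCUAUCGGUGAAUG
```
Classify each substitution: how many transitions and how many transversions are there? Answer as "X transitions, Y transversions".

Transitions (purine↔purine or pyrimidine↔pyrimidine): 7 C→U, 15 G→A, 18 A→G.
Transversions (purine↔pyrimidine): 3 U→A, 6 A→C, 13 G→U, 17 G→U.

3 transitions, 4 transversions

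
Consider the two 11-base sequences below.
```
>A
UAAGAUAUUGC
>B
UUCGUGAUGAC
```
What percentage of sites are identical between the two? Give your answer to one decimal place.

6 positions differ (2, 3, 5, 6, 9, 10), so 5 of 11 match: 5/11 = 45.45%.

45.5%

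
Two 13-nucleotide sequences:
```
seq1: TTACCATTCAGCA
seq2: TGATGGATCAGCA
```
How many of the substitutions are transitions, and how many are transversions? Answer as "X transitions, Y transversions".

Transitions (purine↔purine or pyrimidine↔pyrimidine): 4 C→T, 6 A→G.
Transversions (purine↔pyrimidine): 2 T→G, 5 C→G, 7 T→A.

2 transitions, 3 transversions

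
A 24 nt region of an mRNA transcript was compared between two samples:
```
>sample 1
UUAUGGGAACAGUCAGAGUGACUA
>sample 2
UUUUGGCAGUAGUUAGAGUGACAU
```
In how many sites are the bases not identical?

7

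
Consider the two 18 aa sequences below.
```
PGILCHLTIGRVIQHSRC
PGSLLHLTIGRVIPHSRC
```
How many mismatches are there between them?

Mismatches (1-based): position 3: I→S; position 5: C→L; position 14: Q→P.

3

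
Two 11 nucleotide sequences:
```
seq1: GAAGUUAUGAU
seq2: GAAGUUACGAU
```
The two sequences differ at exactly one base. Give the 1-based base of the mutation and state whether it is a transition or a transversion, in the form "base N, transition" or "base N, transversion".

Base 8 changes U→C. U is a pyrimidine and C is a pyrimidine, so this is a transition.

base 8, transition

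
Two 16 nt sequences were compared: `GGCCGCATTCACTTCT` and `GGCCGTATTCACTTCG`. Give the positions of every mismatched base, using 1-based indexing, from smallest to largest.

Scanning 1-based: 6: C/T; 16: T/G.

6, 16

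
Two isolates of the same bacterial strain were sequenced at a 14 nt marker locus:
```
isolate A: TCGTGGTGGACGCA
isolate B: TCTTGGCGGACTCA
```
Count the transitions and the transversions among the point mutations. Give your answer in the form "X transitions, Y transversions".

Mismatches (1-based):
position 3: G→T (purine→pyrimidine, transversion)
position 7: T→C (pyrimidine→pyrimidine, transition)
position 12: G→T (purine→pyrimidine, transversion)

1 transition, 2 transversions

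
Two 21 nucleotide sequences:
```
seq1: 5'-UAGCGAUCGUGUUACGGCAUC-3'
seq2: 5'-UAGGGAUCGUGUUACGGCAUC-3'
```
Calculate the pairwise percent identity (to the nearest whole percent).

Mismatch at position 4 (1-based): 1 of 21.
Identical positions: 20/21 = 95.24% → 95%.

95%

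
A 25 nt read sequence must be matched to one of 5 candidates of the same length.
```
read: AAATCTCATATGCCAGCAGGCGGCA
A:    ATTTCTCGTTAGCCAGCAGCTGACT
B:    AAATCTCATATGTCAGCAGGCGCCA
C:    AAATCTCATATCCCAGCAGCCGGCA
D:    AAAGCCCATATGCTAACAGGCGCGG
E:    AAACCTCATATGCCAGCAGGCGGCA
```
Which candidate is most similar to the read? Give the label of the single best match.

Hamming distances to read — A: 9; B: 2; C: 2; D: 7; E: 1.
Smallest is E with 1 mismatch.

E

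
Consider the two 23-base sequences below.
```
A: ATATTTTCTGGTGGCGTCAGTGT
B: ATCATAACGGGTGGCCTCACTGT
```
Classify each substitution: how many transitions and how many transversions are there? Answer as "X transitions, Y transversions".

0 transitions, 7 transversions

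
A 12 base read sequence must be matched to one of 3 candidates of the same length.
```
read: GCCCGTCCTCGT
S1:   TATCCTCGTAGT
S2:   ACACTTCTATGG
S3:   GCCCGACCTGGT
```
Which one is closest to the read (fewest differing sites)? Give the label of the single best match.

S1 differs at 6 sites; S2 differs at 7 sites; S3 differs at 2 sites. The closest is S3.

S3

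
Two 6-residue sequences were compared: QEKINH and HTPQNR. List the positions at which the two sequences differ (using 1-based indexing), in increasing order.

Scanning 1-based: 1: Q/H; 2: E/T; 3: K/P; 4: I/Q; 6: H/R.

1, 2, 3, 4, 6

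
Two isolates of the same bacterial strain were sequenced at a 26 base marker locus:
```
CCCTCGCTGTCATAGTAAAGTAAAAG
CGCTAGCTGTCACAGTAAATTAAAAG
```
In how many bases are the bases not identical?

The sequences differ at bases 2, 5, 13, 20 (1-based) — 4 in total.

4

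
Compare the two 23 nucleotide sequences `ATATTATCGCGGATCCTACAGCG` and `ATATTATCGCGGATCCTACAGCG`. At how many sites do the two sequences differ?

The two sequences are identical at every position.

0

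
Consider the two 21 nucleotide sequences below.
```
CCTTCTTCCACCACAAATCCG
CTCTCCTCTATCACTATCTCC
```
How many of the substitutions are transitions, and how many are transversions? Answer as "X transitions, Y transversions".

7 transitions, 3 transversions

Transitions (purine↔purine or pyrimidine↔pyrimidine): 2 C→T, 3 T→C, 6 T→C, 9 C→T, 11 C→T, 18 T→C, 19 C→T.
Transversions (purine↔pyrimidine): 15 A→T, 17 A→T, 21 G→C.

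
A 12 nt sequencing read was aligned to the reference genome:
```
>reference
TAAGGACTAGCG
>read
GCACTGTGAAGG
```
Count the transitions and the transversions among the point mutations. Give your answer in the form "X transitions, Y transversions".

Transitions (purine↔purine or pyrimidine↔pyrimidine): 6 A→G, 7 C→T, 10 G→A.
Transversions (purine↔pyrimidine): 1 T→G, 2 A→C, 4 G→C, 5 G→T, 8 T→G, 11 C→G.

3 transitions, 6 transversions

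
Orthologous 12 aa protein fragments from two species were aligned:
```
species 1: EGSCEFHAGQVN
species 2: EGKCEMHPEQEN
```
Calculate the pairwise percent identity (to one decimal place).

58.3%

Mismatches at positions 3, 6, 8, 9, 11 (1-based): 5 of 12.
Identical positions: 7/12 = 58.33% → 58.3%.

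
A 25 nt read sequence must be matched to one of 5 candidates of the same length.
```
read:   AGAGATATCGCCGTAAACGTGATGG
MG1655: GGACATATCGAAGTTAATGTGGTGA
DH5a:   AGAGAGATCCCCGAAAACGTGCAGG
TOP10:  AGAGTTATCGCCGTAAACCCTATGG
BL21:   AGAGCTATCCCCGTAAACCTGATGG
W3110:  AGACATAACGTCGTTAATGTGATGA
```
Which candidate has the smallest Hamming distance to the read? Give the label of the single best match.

BL21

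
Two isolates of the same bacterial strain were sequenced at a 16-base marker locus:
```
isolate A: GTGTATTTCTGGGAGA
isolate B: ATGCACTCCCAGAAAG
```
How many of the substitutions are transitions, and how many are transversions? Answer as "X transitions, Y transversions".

Transitions (purine↔purine or pyrimidine↔pyrimidine): 1 G→A, 4 T→C, 6 T→C, 8 T→C, 10 T→C, 11 G→A, 13 G→A, 15 G→A, 16 A→G.
Transversions (purine↔pyrimidine): none.

9 transitions, 0 transversions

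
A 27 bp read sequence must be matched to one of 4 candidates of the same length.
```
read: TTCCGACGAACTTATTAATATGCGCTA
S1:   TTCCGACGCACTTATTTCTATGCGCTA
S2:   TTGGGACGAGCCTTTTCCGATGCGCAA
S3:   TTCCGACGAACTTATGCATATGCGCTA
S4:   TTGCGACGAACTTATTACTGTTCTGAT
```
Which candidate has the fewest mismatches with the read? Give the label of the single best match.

S1 differs at 3 positions; S2 differs at 9 positions; S3 differs at 2 positions; S4 differs at 8 positions. The closest is S3.

S3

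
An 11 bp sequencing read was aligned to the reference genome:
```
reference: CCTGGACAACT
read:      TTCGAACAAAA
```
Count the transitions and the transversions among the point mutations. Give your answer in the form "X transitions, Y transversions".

Mismatches (1-based):
position 1: C→T (pyrimidine→pyrimidine, transition)
position 2: C→T (pyrimidine→pyrimidine, transition)
position 3: T→C (pyrimidine→pyrimidine, transition)
position 5: G→A (purine→purine, transition)
position 10: C→A (pyrimidine→purine, transversion)
position 11: T→A (pyrimidine→purine, transversion)

4 transitions, 2 transversions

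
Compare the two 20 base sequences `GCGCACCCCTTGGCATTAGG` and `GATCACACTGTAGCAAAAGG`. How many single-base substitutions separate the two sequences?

8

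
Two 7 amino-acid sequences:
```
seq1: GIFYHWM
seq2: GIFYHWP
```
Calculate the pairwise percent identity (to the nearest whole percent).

86%

Mismatch at position 7 (1-based): 1 of 7.
Identical positions: 6/7 = 85.71% → 86%.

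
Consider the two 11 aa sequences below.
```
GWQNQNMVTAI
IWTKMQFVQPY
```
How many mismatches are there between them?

Comparing position by position, 9 positions differ: 1 (G/I), 3 (Q/T), 4 (N/K), 5 (Q/M), 6 (N/Q), 7 (M/F), 9 (T/Q), 10 (A/P), 11 (I/Y).

9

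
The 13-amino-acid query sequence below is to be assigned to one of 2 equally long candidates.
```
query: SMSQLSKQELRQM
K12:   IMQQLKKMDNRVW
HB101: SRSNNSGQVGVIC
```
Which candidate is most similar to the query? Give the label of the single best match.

K12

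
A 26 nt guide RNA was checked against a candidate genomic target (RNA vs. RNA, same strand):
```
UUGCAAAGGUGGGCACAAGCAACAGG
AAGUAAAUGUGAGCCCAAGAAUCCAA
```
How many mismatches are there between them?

11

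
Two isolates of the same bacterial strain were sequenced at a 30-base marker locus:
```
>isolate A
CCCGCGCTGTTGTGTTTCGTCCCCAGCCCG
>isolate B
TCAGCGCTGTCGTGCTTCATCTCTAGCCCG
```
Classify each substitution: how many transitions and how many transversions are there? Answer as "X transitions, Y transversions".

Transitions (purine↔purine or pyrimidine↔pyrimidine): 1 C→T, 11 T→C, 15 T→C, 19 G→A, 22 C→T, 24 C→T.
Transversions (purine↔pyrimidine): 3 C→A.

6 transitions, 1 transversion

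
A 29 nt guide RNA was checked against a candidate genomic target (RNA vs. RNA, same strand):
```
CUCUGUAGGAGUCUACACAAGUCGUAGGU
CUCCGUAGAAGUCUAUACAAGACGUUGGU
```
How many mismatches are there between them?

5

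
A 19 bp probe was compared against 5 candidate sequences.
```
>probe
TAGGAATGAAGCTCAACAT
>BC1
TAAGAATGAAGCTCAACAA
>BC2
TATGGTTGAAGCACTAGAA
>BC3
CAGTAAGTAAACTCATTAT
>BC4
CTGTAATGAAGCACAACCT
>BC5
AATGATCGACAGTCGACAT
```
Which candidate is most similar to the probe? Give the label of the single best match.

BC1

BC1 differs at 2 sites; BC2 differs at 7 sites; BC3 differs at 7 sites; BC4 differs at 5 sites; BC5 differs at 8 sites. The closest is BC1.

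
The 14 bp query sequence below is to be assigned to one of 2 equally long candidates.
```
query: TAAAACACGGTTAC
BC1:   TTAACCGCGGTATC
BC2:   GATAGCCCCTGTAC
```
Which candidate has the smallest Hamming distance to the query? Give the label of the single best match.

BC1 differs at 5 bases; BC2 differs at 7 bases. The closest is BC1.

BC1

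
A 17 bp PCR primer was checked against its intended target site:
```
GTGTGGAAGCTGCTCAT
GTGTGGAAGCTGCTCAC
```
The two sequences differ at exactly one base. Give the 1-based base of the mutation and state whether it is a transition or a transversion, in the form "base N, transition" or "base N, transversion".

base 17, transition

The sequences differ only at base 17: T→C (pyrimidine→pyrimidine), a transition.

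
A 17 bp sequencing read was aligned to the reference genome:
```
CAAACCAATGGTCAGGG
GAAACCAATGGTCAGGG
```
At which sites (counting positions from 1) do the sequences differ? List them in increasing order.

1

Differences at site 1 (C→G).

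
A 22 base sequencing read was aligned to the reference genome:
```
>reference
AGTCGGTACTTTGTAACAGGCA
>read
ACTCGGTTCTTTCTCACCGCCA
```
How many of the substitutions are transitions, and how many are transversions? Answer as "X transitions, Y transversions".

Mismatches (1-based):
position 2: G→C (purine→pyrimidine, transversion)
position 8: A→T (purine→pyrimidine, transversion)
position 13: G→C (purine→pyrimidine, transversion)
position 15: A→C (purine→pyrimidine, transversion)
position 18: A→C (purine→pyrimidine, transversion)
position 20: G→C (purine→pyrimidine, transversion)

0 transitions, 6 transversions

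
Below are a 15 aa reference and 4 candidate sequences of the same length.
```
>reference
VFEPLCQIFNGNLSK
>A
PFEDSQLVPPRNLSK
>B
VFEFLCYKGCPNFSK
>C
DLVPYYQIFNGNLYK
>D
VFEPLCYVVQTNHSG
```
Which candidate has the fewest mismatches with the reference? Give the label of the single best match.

C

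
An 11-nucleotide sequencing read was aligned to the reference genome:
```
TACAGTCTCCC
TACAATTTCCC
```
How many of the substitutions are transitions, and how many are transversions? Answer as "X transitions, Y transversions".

2 transitions, 0 transversions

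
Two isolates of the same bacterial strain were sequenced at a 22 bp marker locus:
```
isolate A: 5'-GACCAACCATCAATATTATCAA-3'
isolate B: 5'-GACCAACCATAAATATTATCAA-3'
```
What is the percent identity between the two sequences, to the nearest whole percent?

95%

Mismatch at position 11 (1-based): 1 of 22.
Identical positions: 21/22 = 95.45% → 95%.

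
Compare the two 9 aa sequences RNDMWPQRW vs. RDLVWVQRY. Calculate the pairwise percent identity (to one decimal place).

5 positions differ (2, 3, 4, 6, 9), so 4 of 9 match: 4/9 = 44.44%.

44.4%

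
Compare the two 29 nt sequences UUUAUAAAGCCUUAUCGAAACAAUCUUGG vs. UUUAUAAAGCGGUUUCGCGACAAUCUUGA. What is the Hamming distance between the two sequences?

6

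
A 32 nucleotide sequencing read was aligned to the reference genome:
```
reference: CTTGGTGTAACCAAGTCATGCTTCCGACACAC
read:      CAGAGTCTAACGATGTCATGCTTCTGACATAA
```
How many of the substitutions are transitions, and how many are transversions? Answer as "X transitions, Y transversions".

3 transitions, 6 transversions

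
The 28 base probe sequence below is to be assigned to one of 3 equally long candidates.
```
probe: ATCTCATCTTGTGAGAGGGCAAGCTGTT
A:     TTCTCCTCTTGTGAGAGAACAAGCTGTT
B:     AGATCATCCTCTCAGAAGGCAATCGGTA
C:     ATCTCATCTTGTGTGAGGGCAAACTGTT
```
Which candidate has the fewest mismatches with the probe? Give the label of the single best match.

C

Hamming distances to probe — A: 4; B: 9; C: 2.
Smallest is C with 2 mismatches.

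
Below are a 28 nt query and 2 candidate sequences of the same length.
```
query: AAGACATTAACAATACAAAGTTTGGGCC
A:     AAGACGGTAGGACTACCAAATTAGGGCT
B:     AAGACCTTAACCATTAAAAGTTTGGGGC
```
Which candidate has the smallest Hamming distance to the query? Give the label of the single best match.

A differs at 9 bases; B differs at 5 bases. The closest is B.

B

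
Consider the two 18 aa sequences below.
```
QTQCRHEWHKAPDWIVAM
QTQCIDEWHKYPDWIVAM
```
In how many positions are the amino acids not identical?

3

Mismatches (1-based): position 5: R→I; position 6: H→D; position 11: A→Y.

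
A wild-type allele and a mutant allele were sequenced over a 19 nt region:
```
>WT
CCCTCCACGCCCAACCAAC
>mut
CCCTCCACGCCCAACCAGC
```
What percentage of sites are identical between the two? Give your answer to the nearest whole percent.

1 position differs (18), so 18 of 19 match: 18/19 = 94.74%.

95%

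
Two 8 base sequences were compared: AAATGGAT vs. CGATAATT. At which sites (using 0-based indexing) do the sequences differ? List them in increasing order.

0, 1, 4, 5, 6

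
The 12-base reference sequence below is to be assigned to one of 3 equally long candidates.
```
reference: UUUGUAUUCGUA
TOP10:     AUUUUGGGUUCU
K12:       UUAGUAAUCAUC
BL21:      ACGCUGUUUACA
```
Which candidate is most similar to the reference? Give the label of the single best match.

K12

Hamming distances to reference — TOP10: 9; K12: 4; BL21: 8.
Smallest is K12 with 4 mismatches.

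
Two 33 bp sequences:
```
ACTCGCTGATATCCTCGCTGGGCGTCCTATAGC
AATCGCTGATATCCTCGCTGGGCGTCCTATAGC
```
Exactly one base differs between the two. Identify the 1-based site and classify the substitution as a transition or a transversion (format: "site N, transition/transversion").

site 2, transversion

The sequences differ only at site 2: C→A (pyrimidine→purine), a transversion.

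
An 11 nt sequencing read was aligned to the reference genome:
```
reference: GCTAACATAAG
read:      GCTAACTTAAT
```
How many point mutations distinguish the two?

2

Comparing position by position, 2 bases differ: 7 (A/T), 11 (G/T).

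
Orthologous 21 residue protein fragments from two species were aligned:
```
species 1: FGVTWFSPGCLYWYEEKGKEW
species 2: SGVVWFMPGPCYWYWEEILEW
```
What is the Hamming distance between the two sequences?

9

Comparing position by position, 9 positions differ: 1 (F/S), 4 (T/V), 7 (S/M), 10 (C/P), 11 (L/C), 15 (E/W), 17 (K/E), 18 (G/I), 19 (K/L).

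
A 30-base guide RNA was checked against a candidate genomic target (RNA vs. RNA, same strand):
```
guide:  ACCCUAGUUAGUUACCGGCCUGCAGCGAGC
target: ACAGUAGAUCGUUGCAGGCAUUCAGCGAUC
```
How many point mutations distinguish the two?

Comparing position by position, 9 positions differ: 3 (C/A), 4 (C/G), 8 (U/A), 10 (A/C), 14 (A/G), 16 (C/A), 20 (C/A), 22 (G/U), 29 (G/U).

9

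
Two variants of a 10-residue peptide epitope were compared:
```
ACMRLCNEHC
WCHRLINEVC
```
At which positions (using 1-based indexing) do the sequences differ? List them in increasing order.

Scanning 1-based: 1: A/W; 3: M/H; 6: C/I; 9: H/V.

1, 3, 6, 9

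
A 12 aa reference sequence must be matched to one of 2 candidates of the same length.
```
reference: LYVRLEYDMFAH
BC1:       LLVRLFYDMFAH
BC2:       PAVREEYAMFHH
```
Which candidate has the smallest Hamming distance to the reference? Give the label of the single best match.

BC1 differs at 2 positions; BC2 differs at 5 positions. The closest is BC1.

BC1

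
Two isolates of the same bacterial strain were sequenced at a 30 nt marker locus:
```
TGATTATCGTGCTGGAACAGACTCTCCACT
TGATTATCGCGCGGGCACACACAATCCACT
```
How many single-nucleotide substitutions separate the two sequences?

Mismatches (1-based): base 10: T→C; base 13: T→G; base 16: A→C; base 20: G→C; base 23: T→A; base 24: C→A.

6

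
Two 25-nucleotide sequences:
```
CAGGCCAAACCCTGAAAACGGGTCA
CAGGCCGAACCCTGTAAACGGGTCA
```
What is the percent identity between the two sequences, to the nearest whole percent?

92%

2 positions differ (7, 15), so 23 of 25 match: 23/25 = 92%.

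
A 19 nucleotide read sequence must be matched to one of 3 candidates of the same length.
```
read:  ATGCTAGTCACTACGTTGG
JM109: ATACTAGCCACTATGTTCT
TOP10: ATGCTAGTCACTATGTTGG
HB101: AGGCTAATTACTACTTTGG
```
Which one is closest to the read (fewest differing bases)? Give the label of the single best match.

Hamming distances to read — JM109: 5; TOP10: 1; HB101: 4.
Smallest is TOP10 with 1 mismatch.

TOP10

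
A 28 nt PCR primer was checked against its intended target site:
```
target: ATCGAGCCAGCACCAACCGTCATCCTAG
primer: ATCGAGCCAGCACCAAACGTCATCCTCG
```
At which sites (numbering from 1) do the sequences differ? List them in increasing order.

Scanning 1-based: 17: C/A; 27: A/C.

17, 27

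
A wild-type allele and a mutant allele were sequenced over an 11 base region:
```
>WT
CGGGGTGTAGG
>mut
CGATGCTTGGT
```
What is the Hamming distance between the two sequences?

6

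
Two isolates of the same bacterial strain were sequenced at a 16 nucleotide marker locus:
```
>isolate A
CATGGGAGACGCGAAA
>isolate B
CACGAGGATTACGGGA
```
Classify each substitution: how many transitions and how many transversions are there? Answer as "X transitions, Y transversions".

8 transitions, 1 transversion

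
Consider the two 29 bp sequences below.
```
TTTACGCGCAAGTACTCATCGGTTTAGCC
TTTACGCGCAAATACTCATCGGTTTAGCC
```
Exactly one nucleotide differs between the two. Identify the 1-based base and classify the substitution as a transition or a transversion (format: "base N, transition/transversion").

The sequences differ only at base 12: G→A (purine→purine), a transition.

base 12, transition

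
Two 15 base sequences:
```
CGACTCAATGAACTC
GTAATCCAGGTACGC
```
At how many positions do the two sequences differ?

The sequences differ at positions 1, 2, 4, 7, 9, 11, 14 (1-based) — 7 in total.

7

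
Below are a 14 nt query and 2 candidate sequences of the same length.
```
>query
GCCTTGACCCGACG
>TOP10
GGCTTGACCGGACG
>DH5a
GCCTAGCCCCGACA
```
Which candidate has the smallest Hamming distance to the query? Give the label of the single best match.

Hamming distances to query — TOP10: 2; DH5a: 3.
Smallest is TOP10 with 2 mismatches.

TOP10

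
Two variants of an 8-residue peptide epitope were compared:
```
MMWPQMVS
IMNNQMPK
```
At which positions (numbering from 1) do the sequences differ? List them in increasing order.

1, 3, 4, 7, 8

Scanning 1-based: 1: M/I; 3: W/N; 4: P/N; 7: V/P; 8: S/K.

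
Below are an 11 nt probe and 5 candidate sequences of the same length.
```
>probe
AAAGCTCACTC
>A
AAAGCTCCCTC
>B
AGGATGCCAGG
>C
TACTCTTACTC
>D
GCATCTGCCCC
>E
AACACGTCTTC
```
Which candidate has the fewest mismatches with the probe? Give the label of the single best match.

A differs at 1 base; B differs at 9 bases; C differs at 4 bases; D differs at 6 bases; E differs at 6 bases. The closest is A.

A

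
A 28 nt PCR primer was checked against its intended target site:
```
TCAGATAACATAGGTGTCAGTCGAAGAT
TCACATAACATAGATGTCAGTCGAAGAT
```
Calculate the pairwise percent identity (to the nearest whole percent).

93%

Mismatches at positions 4, 14 (1-based): 2 of 28.
Identical positions: 26/28 = 92.86% → 93%.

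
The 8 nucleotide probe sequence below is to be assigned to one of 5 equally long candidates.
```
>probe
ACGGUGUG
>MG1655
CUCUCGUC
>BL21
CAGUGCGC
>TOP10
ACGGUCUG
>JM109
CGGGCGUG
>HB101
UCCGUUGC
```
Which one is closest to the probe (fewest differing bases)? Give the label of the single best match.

Hamming distances to probe — MG1655: 6; BL21: 7; TOP10: 1; JM109: 3; HB101: 5.
Smallest is TOP10 with 1 mismatch.

TOP10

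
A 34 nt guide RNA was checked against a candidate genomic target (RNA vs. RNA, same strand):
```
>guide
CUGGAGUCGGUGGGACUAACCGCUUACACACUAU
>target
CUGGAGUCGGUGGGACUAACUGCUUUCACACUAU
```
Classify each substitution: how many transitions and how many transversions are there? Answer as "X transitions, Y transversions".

1 transition, 1 transversion

Mismatches (1-based):
base 21: C→U (pyrimidine→pyrimidine, transition)
base 26: A→U (purine→pyrimidine, transversion)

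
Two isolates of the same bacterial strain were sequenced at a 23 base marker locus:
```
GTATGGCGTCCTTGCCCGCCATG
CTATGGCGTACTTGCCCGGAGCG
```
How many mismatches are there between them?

The sequences differ at sites 1, 10, 19, 20, 21, 22 (1-based) — 6 in total.

6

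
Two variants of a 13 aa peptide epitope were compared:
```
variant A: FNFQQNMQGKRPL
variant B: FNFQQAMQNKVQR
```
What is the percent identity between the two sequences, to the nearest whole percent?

62%

Mismatches at positions 6, 9, 11, 12, 13 (1-based): 5 of 13.
Identical positions: 8/13 = 61.54% → 62%.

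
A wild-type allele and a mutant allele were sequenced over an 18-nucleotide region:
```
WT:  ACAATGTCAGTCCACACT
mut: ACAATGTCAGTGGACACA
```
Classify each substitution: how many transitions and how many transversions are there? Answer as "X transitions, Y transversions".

0 transitions, 3 transversions

Mismatches (1-based):
position 12: C→G (pyrimidine→purine, transversion)
position 13: C→G (pyrimidine→purine, transversion)
position 18: T→A (pyrimidine→purine, transversion)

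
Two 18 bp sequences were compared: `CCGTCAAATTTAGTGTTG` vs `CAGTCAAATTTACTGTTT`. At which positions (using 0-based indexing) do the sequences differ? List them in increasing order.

1, 12, 17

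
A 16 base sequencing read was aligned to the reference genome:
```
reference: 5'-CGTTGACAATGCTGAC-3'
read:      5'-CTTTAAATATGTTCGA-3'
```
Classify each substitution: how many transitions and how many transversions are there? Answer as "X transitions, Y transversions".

3 transitions, 5 transversions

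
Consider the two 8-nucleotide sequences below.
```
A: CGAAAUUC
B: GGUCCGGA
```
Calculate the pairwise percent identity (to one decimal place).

7 positions differ (1, 3, 4, 5, 6, 7, 8), so 1 of 8 match: 1/8 = 12.5%.

12.5%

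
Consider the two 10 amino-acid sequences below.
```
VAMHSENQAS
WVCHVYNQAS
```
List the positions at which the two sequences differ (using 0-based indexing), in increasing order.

Differences at position 0 (V→W), position 1 (A→V), position 2 (M→C), position 4 (S→V), position 5 (E→Y).

0, 1, 2, 4, 5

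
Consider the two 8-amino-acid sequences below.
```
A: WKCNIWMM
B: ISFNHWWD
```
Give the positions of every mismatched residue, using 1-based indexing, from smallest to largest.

Differences at position 1 (W→I), position 2 (K→S), position 3 (C→F), position 5 (I→H), position 7 (M→W), position 8 (M→D).

1, 2, 3, 5, 7, 8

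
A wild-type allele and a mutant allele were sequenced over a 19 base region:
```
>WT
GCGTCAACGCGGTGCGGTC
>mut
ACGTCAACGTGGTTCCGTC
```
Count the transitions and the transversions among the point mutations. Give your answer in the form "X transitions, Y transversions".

Transitions (purine↔purine or pyrimidine↔pyrimidine): 1 G→A, 10 C→T.
Transversions (purine↔pyrimidine): 14 G→T, 16 G→C.

2 transitions, 2 transversions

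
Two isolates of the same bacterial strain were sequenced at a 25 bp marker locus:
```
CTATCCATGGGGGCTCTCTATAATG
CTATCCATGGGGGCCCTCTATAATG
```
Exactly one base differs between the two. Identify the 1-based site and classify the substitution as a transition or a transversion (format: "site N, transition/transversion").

site 15, transition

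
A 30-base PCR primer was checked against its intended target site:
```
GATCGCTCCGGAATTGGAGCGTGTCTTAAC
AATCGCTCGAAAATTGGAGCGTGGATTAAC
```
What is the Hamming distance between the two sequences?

6

Comparing position by position, 6 bases differ: 1 (G/A), 9 (C/G), 10 (G/A), 11 (G/A), 24 (T/G), 25 (C/A).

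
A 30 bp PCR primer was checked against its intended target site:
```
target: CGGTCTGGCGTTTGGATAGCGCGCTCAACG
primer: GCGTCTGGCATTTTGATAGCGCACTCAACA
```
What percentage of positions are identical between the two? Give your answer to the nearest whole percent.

6 positions differ (1, 2, 10, 14, 23, 30), so 24 of 30 match: 24/30 = 80%.

80%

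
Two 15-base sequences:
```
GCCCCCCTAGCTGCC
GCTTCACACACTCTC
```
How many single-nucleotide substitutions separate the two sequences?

Comparing position by position, 8 sites differ: 3 (C/T), 4 (C/T), 6 (C/A), 8 (T/A), 9 (A/C), 10 (G/A), 13 (G/C), 14 (C/T).

8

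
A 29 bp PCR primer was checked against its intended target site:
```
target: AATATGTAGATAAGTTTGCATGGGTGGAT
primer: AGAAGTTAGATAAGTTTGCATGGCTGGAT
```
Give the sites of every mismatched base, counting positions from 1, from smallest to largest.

Scanning 1-based: 2: A/G; 3: T/A; 5: T/G; 6: G/T; 24: G/C.

2, 3, 5, 6, 24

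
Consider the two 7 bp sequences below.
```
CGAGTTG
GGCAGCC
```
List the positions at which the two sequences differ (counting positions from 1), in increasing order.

1, 3, 4, 5, 6, 7

Differences at position 1 (C→G), position 3 (A→C), position 4 (G→A), position 5 (T→G), position 6 (T→C), position 7 (G→C).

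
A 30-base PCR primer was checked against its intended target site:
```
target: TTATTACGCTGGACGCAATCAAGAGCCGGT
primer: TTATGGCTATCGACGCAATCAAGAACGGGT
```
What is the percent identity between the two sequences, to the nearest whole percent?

77%

7 positions differ (5, 6, 8, 9, 11, 25, 27), so 23 of 30 match: 23/30 = 76.67%.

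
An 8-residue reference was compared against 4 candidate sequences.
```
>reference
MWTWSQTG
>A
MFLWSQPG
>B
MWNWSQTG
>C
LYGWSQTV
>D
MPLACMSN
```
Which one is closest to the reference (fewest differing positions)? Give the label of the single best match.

B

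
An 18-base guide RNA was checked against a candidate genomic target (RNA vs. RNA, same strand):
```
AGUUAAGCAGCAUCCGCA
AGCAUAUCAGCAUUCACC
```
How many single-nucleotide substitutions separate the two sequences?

7

Mismatches (1-based): position 3: U→C; position 4: U→A; position 5: A→U; position 7: G→U; position 14: C→U; position 16: G→A; position 18: A→C.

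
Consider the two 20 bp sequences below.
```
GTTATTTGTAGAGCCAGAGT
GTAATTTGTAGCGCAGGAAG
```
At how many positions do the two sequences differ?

6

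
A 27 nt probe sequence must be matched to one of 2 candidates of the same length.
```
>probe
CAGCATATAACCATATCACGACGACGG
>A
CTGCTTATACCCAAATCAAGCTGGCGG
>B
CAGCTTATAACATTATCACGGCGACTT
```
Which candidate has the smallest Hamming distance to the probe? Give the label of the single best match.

B

Hamming distances to probe — A: 8; B: 6.
Smallest is B with 6 mismatches.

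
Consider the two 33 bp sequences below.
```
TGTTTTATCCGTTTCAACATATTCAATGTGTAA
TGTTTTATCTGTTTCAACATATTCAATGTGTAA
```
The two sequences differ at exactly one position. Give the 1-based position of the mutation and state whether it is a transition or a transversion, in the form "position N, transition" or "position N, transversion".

position 10, transition

The sequences differ only at position 10: C→T (pyrimidine→pyrimidine), a transition.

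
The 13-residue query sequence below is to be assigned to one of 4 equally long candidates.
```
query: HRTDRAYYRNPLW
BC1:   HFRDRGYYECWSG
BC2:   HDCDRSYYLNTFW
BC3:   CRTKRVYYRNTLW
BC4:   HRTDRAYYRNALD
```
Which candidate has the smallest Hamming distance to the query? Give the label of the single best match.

Hamming distances to query — BC1: 8; BC2: 6; BC3: 4; BC4: 2.
Smallest is BC4 with 2 mismatches.

BC4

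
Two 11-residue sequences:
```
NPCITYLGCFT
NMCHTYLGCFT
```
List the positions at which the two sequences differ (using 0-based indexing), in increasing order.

1, 3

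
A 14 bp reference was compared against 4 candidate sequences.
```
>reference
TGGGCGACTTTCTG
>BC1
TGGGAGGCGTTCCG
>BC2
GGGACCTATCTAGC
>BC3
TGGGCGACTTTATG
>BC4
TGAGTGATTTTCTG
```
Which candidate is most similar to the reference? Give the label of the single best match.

BC3

BC1 differs at 4 positions; BC2 differs at 9 positions; BC3 differs at 1 position; BC4 differs at 3 positions. The closest is BC3.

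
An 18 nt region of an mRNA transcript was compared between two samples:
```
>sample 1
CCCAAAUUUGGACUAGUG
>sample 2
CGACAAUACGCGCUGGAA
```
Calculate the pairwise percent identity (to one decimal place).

44.4%

10 positions differ (2, 3, 4, 8, 9, 11, 12, 15, 17, 18), so 8 of 18 match: 8/18 = 44.44%.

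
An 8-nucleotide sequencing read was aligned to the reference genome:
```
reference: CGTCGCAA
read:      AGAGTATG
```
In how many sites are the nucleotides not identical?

Comparing position by position, 7 sites differ: 1 (C/A), 3 (T/A), 4 (C/G), 5 (G/T), 6 (C/A), 7 (A/T), 8 (A/G).

7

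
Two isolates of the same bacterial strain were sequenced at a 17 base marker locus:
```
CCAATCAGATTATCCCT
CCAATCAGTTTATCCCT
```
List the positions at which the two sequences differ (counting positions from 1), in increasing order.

Differences at position 9 (A→T).

9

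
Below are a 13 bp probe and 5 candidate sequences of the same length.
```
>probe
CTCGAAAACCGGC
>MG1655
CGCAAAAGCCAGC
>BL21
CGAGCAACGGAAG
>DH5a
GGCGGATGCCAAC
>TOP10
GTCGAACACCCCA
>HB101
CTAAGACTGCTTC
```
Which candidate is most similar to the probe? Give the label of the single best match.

MG1655

MG1655 differs at 4 positions; BL21 differs at 9 positions; DH5a differs at 7 positions; TOP10 differs at 5 positions; HB101 differs at 8 positions. The closest is MG1655.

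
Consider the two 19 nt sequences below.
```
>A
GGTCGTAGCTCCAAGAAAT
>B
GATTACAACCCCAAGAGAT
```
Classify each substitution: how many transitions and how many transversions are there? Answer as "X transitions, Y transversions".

7 transitions, 0 transversions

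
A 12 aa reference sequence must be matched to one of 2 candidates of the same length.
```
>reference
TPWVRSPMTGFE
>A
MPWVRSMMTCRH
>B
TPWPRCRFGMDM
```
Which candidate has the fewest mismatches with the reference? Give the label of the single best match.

A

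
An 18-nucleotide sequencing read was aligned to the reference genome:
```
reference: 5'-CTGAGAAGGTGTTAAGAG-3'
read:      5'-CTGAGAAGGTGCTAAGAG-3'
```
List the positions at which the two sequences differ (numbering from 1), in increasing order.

Differences at position 12 (T→C).

12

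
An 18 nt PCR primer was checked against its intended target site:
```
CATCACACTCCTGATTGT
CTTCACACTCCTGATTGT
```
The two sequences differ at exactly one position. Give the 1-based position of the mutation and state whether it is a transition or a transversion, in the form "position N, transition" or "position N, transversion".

position 2, transversion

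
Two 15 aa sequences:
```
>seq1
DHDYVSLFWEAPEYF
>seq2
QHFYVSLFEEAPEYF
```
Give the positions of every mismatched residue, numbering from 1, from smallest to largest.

1, 3, 9

Differences at position 1 (D→Q), position 3 (D→F), position 9 (W→E).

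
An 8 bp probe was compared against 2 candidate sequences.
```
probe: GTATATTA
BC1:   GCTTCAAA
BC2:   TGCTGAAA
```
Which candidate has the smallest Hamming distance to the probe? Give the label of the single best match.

BC1

Hamming distances to probe — BC1: 5; BC2: 6.
Smallest is BC1 with 5 mismatches.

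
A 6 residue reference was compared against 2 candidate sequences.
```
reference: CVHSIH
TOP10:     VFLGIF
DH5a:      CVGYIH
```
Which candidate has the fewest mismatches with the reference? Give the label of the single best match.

TOP10 differs at 5 residues; DH5a differs at 2 residues. The closest is DH5a.

DH5a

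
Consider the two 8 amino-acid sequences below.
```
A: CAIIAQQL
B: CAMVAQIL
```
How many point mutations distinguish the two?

3

Comparing position by position, 3 positions differ: 3 (I/M), 4 (I/V), 7 (Q/I).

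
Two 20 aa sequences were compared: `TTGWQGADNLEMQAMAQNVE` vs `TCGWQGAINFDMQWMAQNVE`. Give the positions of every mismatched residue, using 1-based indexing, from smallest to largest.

Scanning 1-based: 2: T/C; 8: D/I; 10: L/F; 11: E/D; 14: A/W.

2, 8, 10, 11, 14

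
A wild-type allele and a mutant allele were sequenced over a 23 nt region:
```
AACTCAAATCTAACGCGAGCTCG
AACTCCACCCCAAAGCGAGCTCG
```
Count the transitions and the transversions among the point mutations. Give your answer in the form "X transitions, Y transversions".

2 transitions, 3 transversions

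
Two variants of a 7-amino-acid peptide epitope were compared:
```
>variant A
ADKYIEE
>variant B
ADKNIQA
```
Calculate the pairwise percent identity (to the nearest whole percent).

57%

3 positions differ (4, 6, 7), so 4 of 7 match: 4/7 = 57.14%.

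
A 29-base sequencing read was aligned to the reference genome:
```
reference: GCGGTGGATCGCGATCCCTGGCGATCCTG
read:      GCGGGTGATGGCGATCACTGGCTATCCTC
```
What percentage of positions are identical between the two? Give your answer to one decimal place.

79.3%

Mismatches at positions 5, 6, 10, 17, 23, 29 (1-based): 6 of 29.
Identical positions: 23/29 = 79.31% → 79.3%.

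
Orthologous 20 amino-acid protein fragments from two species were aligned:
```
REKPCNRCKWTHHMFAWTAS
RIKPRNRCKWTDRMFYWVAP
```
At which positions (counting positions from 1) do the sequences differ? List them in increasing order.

Differences at position 2 (E→I), position 5 (C→R), position 12 (H→D), position 13 (H→R), position 16 (A→Y), position 18 (T→V), position 20 (S→P).

2, 5, 12, 13, 16, 18, 20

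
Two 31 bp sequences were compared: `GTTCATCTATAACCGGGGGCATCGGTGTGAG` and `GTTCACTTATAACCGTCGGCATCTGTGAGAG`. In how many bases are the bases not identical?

6

Comparing position by position, 6 bases differ: 6 (T/C), 7 (C/T), 16 (G/T), 17 (G/C), 24 (G/T), 28 (T/A).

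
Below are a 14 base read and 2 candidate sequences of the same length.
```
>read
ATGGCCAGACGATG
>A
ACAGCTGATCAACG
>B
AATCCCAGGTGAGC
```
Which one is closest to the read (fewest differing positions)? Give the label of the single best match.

B

Hamming distances to read — A: 8; B: 7.
Smallest is B with 7 mismatches.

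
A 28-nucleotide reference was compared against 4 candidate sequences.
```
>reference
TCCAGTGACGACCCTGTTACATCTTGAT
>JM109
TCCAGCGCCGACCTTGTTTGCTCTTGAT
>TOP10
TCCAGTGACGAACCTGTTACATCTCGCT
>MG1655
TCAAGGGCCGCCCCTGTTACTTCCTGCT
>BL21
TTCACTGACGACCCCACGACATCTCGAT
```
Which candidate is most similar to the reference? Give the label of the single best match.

TOP10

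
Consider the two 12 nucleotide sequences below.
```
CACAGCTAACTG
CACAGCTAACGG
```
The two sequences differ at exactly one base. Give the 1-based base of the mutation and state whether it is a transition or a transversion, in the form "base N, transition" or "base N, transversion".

base 11, transversion

The sequences differ only at base 11: T→G (pyrimidine→purine), a transversion.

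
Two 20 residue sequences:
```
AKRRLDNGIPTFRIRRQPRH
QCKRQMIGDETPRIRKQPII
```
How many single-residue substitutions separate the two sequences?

Comparing position by position, 12 positions differ: 1 (A/Q), 2 (K/C), 3 (R/K), 5 (L/Q), 6 (D/M), 7 (N/I), 9 (I/D), 10 (P/E), 12 (F/P), 16 (R/K), 19 (R/I), 20 (H/I).

12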